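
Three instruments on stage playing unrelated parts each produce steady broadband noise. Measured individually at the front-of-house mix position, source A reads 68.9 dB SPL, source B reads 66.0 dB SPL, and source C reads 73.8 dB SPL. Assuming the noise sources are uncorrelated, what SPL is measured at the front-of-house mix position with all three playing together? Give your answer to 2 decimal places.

75.53 dB SPL

Uncorrelated sources add in intensity (power), not in dB.
L_total = 10·log₁₀(10^(68.9/10) + 10^(66.0/10) + 10^(73.8/10)) = 10·log₁₀(35730000) = 75.53 dB SPL.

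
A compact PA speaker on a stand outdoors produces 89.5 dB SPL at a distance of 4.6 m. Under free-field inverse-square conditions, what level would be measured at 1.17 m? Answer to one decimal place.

101.4 dB SPL

For a point source in a free field, ΔL = −20·log₁₀(d₂/d₁).
ΔL = −20·log₁₀(1.17/4.6) = 11.89 dB, so L₂ = 89.5 + (11.89) = 101.4 dB SPL.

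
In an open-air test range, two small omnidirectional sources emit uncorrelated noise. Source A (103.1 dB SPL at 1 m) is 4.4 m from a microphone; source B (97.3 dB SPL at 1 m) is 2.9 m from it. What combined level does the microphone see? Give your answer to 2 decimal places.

At the listener: L_A = 103.1 − 20·log₁₀(4.4) = 90.231 dB; L_B = 97.3 − 20·log₁₀(2.9) = 88.052 dB.
Combined: 10·log₁₀(10^(90.231/10)+10^(88.052/10)) = 92.29 dB SPL.

92.29 dB SPL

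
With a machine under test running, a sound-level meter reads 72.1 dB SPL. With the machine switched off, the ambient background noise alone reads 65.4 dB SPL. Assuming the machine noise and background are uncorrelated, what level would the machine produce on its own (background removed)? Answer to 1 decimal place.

71.1 dB SPL

Subtract intensities: L_src = 10·log₁₀(10^(L_total/10) − 10^(L_bg/10)).
L_src = 10·log₁₀(10^(72.1/10) − 10^(65.4/10)) = 10·log₁₀(12750000) = 71.1 dB SPL.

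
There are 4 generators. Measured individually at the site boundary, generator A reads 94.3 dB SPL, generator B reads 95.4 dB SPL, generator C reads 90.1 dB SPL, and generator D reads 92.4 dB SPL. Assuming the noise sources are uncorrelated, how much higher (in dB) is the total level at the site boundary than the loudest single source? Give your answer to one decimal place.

Uncorrelated sources add in intensity (power), not in dB.
L_total = 10·log₁₀(10^(94.3/10) + 10^(95.4/10) + 10^(90.1/10) + 10^(92.4/10)) = 99.50 dB SPL.
Excess over the loudest (95.4 dB): 99.50 − 95.4 = 4.1 dB.

4.1 dB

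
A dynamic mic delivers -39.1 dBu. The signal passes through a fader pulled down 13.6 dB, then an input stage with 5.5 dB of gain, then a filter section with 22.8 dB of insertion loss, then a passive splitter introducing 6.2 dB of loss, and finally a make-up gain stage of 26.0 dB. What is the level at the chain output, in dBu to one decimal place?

Gain stages sum in dB:
-39.1 − 13.6 + 5.5 − 22.8 − 6.2 + 26.0 = -50.2 dBu.

-50.2 dBu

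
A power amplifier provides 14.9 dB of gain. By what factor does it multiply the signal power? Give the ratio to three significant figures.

Power ratio = 10^(dB/10).
10^(14.9/10) = 10^(1.490) = 30.9.

30.9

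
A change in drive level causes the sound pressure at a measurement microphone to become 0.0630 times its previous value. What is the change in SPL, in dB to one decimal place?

-24.0 dB

Sound pressure is an amplitude quantity: ΔL = 20·log₁₀(p₂/p₁).
20·log₁₀(0.0630) = -24.0 dB.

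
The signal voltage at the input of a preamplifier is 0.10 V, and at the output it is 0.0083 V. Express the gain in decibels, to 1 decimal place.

-21.6 dB

For a voltage ratio, dB = 20·log₁₀(V₂/V₁).
20·log₁₀(0.0083/0.10) = 20·log₁₀(0.08300) = -21.6 dB.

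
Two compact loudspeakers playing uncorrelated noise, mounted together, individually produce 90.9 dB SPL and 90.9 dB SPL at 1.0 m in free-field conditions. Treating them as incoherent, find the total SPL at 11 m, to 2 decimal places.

Combined at 1.0 m: 10·log₁₀(10^(90.9/10)+10^(90.9/10)) = 93.910 dB SPL.
Then apply −20·log₁₀(11/1.0) = -20.828 dB → 73.08 dB SPL.

73.08 dB SPL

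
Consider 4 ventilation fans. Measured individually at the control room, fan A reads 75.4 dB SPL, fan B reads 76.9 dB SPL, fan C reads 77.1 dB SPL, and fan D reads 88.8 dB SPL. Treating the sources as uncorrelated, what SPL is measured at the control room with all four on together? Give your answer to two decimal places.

89.51 dB SPL

Uncorrelated sources add in intensity (power), not in dB.
L_total = 10·log₁₀(10^(75.4/10) + 10^(76.9/10) + 10^(77.1/10) + 10^(88.8/10)) = 10·log₁₀(893500000) = 89.51 dB SPL.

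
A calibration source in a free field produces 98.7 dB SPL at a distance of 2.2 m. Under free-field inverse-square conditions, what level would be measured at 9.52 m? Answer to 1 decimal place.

Inverse-square spreading gives ΔL = −20·log₁₀(d₂/d₁).
ΔL = −20·log₁₀(9.52/2.2) = -12.72 dB, so L₂ = 98.7 + (-12.72) = 86.0 dB SPL.

86.0 dB SPL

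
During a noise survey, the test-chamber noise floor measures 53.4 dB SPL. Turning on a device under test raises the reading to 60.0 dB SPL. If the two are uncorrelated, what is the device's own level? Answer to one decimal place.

Background correction is a power subtraction:
L_src = 10·log₁₀(10^(60.0/10) − 10^(53.4/10)) = 10·log₁₀(781200) = 58.9 dB SPL.

58.9 dB SPL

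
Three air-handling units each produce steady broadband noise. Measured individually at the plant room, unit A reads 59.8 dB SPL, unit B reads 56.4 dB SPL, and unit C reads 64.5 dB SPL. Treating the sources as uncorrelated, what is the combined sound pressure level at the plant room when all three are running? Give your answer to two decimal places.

66.24 dB SPL

Incoherent sources sum as intensities:
L_total = 10·log₁₀(10^(59.8/10) + 10^(56.4/10) + 10^(64.5/10)) = 10·log₁₀(4210000) = 66.24 dB SPL.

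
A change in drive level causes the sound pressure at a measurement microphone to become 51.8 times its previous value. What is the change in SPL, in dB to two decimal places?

Sound pressure is an amplitude quantity: ΔL = 20·log₁₀(p₂/p₁).
20·log₁₀(51.8) = 34.29 dB.

34.29 dB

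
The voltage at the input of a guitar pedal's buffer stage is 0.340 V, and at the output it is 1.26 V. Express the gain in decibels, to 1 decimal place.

Voltage is an amplitude quantity, so gain = 20·log₁₀(V_out/V_in).
20·log₁₀(1.26/0.340) = 20·log₁₀(3.706) = 11.4 dB.

11.4 dB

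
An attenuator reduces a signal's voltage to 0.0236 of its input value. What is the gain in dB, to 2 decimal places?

For a voltage ratio, dB = 20·log₁₀(V₂/V₁).
20·log₁₀(0.0236) = -32.54 dB.

-32.54 dB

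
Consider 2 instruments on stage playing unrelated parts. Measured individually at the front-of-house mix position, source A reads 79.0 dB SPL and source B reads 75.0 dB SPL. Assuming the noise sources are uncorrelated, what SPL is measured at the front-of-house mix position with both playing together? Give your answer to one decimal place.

Incoherent sources sum as intensities:
L_total = 10·log₁₀(10^(79.0/10) + 10^(75.0/10)) = 10·log₁₀(111100000) = 80.5 dB SPL.

80.5 dB SPL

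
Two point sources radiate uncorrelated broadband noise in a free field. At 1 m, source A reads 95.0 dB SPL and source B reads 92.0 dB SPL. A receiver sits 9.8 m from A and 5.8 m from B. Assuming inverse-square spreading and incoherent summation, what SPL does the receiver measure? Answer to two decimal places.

79.03 dB SPL

At the listener: L_A = 95.0 − 20·log₁₀(9.8) = 75.175 dB; L_B = 92.0 − 20·log₁₀(5.8) = 76.731 dB.
Combined: 10·log₁₀(10^(75.175/10)+10^(76.731/10)) = 79.03 dB SPL.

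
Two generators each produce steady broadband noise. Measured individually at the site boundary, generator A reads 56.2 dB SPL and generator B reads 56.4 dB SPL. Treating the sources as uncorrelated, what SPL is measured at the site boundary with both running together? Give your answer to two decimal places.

Uncorrelated sources add in intensity (power), not in dB.
L_total = 10·log₁₀(10^(56.2/10) + 10^(56.4/10)) = 10·log₁₀(853400) = 59.31 dB SPL.

59.31 dB SPL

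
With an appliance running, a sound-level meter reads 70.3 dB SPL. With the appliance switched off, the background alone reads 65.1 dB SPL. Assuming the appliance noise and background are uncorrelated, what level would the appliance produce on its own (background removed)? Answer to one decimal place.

Background correction is a power subtraction:
L_src = 10·log₁₀(10^(70.3/10) − 10^(65.1/10)) = 10·log₁₀(7479000) = 68.7 dB SPL.

68.7 dB SPL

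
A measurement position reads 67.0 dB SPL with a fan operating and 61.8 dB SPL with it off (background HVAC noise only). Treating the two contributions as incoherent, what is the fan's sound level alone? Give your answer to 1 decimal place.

Background correction is a power subtraction:
L_src = 10·log₁₀(10^(67.0/10) − 10^(61.8/10)) = 10·log₁₀(3498000) = 65.4 dB SPL.

65.4 dB SPL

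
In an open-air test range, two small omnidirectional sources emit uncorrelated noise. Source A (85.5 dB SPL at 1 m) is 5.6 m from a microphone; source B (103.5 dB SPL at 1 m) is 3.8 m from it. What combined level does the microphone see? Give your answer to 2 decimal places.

91.94 dB SPL

At the listener: L_A = 85.5 − 20·log₁₀(5.6) = 70.536 dB; L_B = 103.5 − 20·log₁₀(3.8) = 91.904 dB.
Combined: 10·log₁₀(10^(70.536/10)+10^(91.904/10)) = 91.94 dB SPL.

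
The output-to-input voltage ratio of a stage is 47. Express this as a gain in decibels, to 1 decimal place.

33.4 dB

Voltage is an amplitude quantity, so gain = 20·log₁₀(V_out/V_in).
20·log₁₀(47) = 33.4 dB.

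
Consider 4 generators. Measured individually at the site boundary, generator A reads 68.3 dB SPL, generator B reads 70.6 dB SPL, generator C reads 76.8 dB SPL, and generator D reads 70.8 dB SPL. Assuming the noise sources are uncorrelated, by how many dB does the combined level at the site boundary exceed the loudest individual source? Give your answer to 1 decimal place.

Uncorrelated sources add in intensity (power), not in dB.
L_total = 10·log₁₀(10^(68.3/10) + 10^(70.6/10) + 10^(76.8/10) + 10^(70.8/10)) = 78.93 dB SPL.
Excess over the loudest (76.8 dB): 78.93 − 76.8 = 2.1 dB.

2.1 dB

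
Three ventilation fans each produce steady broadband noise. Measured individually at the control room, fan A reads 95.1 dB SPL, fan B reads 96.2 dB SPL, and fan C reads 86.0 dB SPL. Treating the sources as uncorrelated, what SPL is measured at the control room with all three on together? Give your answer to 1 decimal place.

Uncorrelated sources add in intensity (power), not in dB.
L_total = 10·log₁₀(10^(95.1/10) + 10^(96.2/10) + 10^(86.0/10)) = 10·log₁₀(7803000000) = 98.9 dB SPL.

98.9 dB SPL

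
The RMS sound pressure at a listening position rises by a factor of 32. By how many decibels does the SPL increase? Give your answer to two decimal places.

30.10 dB

Sound pressure is an amplitude quantity: ΔL = 20·log₁₀(p₂/p₁).
20·log₁₀(32) = 30.10 dB.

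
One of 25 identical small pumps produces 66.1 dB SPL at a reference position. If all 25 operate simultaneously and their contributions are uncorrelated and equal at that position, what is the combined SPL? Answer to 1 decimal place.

80.1 dB SPL

25 equal incoherent sources raise the level by 10·log₁₀(25) = 13.98 dB.
L_total = 66.1 + 13.98 = 80.1 dB SPL.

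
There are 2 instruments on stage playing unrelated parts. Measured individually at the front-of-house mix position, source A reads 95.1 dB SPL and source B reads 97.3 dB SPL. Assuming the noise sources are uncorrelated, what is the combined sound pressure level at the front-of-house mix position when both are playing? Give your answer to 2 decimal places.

99.35 dB SPL

Uncorrelated sources add in intensity (power), not in dB.
L_total = 10·log₁₀(10^(95.1/10) + 10^(97.3/10)) = 10·log₁₀(8606000000) = 99.35 dB SPL.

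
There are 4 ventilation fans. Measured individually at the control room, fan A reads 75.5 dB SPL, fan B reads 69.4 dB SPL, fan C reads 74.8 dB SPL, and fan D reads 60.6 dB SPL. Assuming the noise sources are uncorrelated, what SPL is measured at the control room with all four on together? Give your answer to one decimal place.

Add the sources as powers (linear), then convert back to dB:
L_total = 10·log₁₀(10^(75.5/10) + 10^(69.4/10) + 10^(74.8/10) + 10^(60.6/10)) = 10·log₁₀(75540000) = 78.8 dB SPL.

78.8 dB SPL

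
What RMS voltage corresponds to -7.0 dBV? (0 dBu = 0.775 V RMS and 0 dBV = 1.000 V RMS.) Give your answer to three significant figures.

0.447 V

V = 1.000 V × 10^(-7.0/20).
= 1.000 × 0.4467 = 0.447 V.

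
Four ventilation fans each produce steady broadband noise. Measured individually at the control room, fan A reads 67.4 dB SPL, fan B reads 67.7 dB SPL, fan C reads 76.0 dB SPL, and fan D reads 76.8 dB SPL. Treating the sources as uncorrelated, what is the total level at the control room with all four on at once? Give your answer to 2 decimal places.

79.96 dB SPL

Add the sources as powers (linear), then convert back to dB:
L_total = 10·log₁₀(10^(67.4/10) + 10^(67.7/10) + 10^(76.0/10) + 10^(76.8/10)) = 10·log₁₀(99060000) = 79.96 dB SPL.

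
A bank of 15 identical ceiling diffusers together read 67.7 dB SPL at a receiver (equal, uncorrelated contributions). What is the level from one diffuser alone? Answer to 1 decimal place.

15 equal incoherent sources add 10·log₁₀(15) = 11.76 dB over one source.
L_one = 67.7 − 11.76 = 55.9 dB SPL.

55.9 dB SPL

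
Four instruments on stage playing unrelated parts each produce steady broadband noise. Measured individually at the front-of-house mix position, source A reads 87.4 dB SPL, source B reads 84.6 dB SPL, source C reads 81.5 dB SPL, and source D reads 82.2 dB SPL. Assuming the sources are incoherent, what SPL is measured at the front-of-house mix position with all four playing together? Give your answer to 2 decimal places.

Add the sources as powers (linear), then convert back to dB:
L_total = 10·log₁₀(10^(87.4/10) + 10^(84.6/10) + 10^(81.5/10) + 10^(82.2/10)) = 10·log₁₀(1145000000) = 90.59 dB SPL.

90.59 dB SPL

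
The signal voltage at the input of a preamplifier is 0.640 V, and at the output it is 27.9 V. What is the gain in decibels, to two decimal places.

32.79 dB

Voltage is an amplitude quantity, so gain = 20·log₁₀(V_out/V_in).
20·log₁₀(27.9/0.640) = 20·log₁₀(43.59) = 32.79 dB.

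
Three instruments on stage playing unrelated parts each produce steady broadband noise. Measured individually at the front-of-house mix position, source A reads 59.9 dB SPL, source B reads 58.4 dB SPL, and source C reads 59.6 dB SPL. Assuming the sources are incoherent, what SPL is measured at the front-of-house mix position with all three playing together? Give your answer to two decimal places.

64.12 dB SPL

Incoherent sources sum as intensities:
L_total = 10·log₁₀(10^(59.9/10) + 10^(58.4/10) + 10^(59.6/10)) = 10·log₁₀(2581000) = 64.12 dB SPL.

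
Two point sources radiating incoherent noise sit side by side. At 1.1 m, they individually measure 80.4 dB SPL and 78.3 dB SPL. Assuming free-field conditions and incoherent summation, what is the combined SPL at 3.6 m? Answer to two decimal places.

Combined at 1.1 m: 10·log₁₀(10^(80.4/10)+10^(78.3/10)) = 82.486 dB SPL.
Then apply −20·log₁₀(3.6/1.1) = -10.298 dB → 72.19 dB SPL.

72.19 dB SPL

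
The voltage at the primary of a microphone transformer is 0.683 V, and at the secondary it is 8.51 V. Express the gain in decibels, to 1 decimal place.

21.9 dB

Voltage ratio → dB uses the 20·log₁₀ form:
20·log₁₀(8.51/0.683) = 20·log₁₀(12.46) = 21.9 dB.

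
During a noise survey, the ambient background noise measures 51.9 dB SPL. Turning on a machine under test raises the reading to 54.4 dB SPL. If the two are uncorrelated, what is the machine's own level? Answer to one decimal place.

50.8 dB SPL

Background correction is a power subtraction:
L_src = 10·log₁₀(10^(54.4/10) − 10^(51.9/10)) = 10·log₁₀(120500) = 50.8 dB SPL.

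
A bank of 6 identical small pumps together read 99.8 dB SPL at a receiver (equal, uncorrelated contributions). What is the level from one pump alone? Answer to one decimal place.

6 equal incoherent sources add 10·log₁₀(6) = 7.78 dB over one source.
L_one = 99.8 − 7.78 = 92.0 dB SPL.

92.0 dB SPL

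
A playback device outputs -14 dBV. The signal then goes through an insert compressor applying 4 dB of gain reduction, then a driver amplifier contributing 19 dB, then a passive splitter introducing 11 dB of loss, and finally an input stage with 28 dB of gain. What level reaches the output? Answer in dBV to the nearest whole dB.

+18 dBV

Gain stages sum in dB:
-14 − 4 + 19 − 11 + 28 = +18 dBV.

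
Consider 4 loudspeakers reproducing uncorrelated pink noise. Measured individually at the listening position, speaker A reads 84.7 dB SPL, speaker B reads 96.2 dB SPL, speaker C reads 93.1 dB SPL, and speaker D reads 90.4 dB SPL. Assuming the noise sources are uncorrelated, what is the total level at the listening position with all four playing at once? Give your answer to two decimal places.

Uncorrelated sources add in intensity (power), not in dB.
L_total = 10·log₁₀(10^(84.7/10) + 10^(96.2/10) + 10^(93.1/10) + 10^(90.4/10)) = 10·log₁₀(7602000000) = 98.81 dB SPL.

98.81 dB SPL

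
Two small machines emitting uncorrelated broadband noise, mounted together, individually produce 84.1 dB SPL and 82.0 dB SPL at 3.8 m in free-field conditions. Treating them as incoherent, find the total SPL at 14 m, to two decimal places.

74.86 dB SPL

Combined at 3.8 m: 10·log₁₀(10^(84.1/10)+10^(82.0/10)) = 86.186 dB SPL.
Then apply −20·log₁₀(14/3.8) = -11.327 dB → 74.86 dB SPL.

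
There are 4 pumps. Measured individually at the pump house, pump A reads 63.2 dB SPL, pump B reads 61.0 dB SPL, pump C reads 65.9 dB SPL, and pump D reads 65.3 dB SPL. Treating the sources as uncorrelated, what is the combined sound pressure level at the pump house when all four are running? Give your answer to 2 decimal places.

70.26 dB SPL

Add the sources as powers (linear), then convert back to dB:
L_total = 10·log₁₀(10^(63.2/10) + 10^(61.0/10) + 10^(65.9/10) + 10^(65.3/10)) = 10·log₁₀(10630000) = 70.26 dB SPL.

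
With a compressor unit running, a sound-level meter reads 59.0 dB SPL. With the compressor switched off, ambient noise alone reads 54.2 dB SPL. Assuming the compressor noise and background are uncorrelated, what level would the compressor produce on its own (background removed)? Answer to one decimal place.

Background correction is a power subtraction:
L_src = 10·log₁₀(10^(59.0/10) − 10^(54.2/10)) = 10·log₁₀(531300) = 57.3 dB SPL.

57.3 dB SPL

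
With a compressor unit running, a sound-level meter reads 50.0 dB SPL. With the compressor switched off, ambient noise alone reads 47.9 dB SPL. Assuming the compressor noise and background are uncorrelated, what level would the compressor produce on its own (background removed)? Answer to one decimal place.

45.8 dB SPL

Background correction is a power subtraction:
L_src = 10·log₁₀(10^(50.0/10) − 10^(47.9/10)) = 10·log₁₀(38340) = 45.8 dB SPL.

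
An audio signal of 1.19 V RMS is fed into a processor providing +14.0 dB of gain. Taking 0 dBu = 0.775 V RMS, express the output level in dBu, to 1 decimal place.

Input level: 20·log₁₀(1.19/0.775) = 3.72 dBu.
Output: 3.72 + 14.0 = +17.7 dBu.

+17.7 dBu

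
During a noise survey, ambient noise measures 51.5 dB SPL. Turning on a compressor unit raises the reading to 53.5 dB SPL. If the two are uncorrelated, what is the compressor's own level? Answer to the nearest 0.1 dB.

Background correction is a power subtraction:
L_src = 10·log₁₀(10^(53.5/10) − 10^(51.5/10)) = 10·log₁₀(82620) = 49.2 dB SPL.

49.2 dB SPL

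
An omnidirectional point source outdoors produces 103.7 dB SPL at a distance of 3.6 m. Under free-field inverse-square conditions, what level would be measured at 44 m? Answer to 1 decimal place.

82.0 dB SPL

Free-field point source: level drops by 20·log₁₀ of the distance ratio.
ΔL = −20·log₁₀(44/3.6) = -21.74 dB, so L₂ = 103.7 + (-21.74) = 82.0 dB SPL.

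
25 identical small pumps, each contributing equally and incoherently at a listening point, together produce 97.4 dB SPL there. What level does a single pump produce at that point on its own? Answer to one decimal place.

25 equal incoherent sources add 10·log₁₀(25) = 13.98 dB over one source.
L_one = 97.4 − 13.98 = 83.4 dB SPL.

83.4 dB SPL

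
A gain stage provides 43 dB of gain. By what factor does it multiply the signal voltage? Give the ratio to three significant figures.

141

Voltage ratio = 10^(dB/20).
10^(43/20) = 10^(2.150) = 141.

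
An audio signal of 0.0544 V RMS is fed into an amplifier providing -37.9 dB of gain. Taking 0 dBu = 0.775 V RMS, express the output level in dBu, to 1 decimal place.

-61.0 dBu

Input level: 20·log₁₀(0.0544/0.775) = -23.07 dBu.
Output: -23.07 − 37.9 = -61.0 dBu.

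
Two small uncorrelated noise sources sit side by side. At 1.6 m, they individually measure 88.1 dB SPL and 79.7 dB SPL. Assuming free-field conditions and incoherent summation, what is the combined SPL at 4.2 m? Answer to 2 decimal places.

80.30 dB SPL

Combined at 1.6 m: 10·log₁₀(10^(88.1/10)+10^(79.7/10)) = 88.686 dB SPL.
Then apply −20·log₁₀(4.2/1.6) = -8.383 dB → 80.30 dB SPL.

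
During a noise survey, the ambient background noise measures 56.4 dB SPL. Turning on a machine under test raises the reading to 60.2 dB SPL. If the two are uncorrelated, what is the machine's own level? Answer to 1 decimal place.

57.9 dB SPL

Background correction is a power subtraction:
L_src = 10·log₁₀(10^(60.2/10) − 10^(56.4/10)) = 10·log₁₀(610600) = 57.9 dB SPL.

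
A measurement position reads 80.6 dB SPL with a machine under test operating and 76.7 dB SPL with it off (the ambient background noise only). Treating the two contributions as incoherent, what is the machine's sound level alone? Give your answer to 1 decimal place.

Remove the background by subtracting linear intensities:
L_src = 10·log₁₀(10^(80.6/10) − 10^(76.7/10)) = 10·log₁₀(68040000) = 78.3 dB SPL.

78.3 dB SPL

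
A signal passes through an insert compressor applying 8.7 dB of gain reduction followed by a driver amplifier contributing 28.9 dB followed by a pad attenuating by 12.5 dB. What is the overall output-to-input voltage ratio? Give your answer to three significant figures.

Net gain = (−8.7) + 28.9 + (−12.5) = 7.7 dB.
Voltage ratio = 10^(7.7/20) = 2.43.

2.43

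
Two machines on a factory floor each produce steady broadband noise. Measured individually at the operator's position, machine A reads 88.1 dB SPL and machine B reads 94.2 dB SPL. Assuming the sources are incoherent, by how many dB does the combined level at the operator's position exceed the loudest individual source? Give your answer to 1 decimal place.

Add the sources as powers (linear), then convert back to dB:
L_total = 10·log₁₀(10^(88.1/10) + 10^(94.2/10)) = 95.15 dB SPL.
Excess over the loudest (94.2 dB): 95.15 − 94.2 = 1.0 dB.

1.0 dB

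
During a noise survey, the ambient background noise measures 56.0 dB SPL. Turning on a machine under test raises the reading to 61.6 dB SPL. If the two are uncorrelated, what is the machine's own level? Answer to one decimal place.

60.2 dB SPL

Background correction is a power subtraction:
L_src = 10·log₁₀(10^(61.6/10) − 10^(56.0/10)) = 10·log₁₀(1047000) = 60.2 dB SPL.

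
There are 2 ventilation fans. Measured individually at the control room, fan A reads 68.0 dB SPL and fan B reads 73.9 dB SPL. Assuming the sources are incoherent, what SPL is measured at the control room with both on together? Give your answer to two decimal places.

74.89 dB SPL

Incoherent sources sum as intensities:
L_total = 10·log₁₀(10^(68.0/10) + 10^(73.9/10)) = 10·log₁₀(30860000) = 74.89 dB SPL.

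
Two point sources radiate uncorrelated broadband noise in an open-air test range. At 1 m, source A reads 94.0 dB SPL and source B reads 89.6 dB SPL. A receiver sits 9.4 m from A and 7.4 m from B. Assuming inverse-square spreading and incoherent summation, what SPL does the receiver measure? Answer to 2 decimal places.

76.54 dB SPL

At the listener: L_A = 94.0 − 20·log₁₀(9.4) = 74.537 dB; L_B = 89.6 − 20·log₁₀(7.4) = 72.215 dB.
Combined: 10·log₁₀(10^(74.537/10)+10^(72.215/10)) = 76.54 dB SPL.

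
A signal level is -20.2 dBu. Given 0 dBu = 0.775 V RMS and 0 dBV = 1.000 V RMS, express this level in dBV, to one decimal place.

-22.4 dBV

The offset between the scales is 20·log₁₀(0.775/1.000) = −2.214 dB.
So dBV = -20.2 − 2.214 = -22.4 dBV.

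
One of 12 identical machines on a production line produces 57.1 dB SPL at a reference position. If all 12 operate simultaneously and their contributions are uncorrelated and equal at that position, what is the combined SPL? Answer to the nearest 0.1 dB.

67.9 dB SPL

12 equal incoherent sources raise the level by 10·log₁₀(12) = 10.79 dB.
L_total = 57.1 + 10.79 = 67.9 dB SPL.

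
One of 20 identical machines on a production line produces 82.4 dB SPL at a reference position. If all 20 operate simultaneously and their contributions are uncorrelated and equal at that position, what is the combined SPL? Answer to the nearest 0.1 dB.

95.4 dB SPL

20 equal incoherent sources raise the level by 10·log₁₀(20) = 13.01 dB.
L_total = 82.4 + 13.01 = 95.4 dB SPL.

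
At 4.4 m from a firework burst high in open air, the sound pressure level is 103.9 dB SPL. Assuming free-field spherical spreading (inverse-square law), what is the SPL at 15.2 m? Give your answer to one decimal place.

For a point source in a free field, ΔL = −20·log₁₀(d₂/d₁).
ΔL = −20·log₁₀(15.2/4.4) = -10.77 dB, so L₂ = 103.9 + (-10.77) = 93.1 dB SPL.

93.1 dB SPL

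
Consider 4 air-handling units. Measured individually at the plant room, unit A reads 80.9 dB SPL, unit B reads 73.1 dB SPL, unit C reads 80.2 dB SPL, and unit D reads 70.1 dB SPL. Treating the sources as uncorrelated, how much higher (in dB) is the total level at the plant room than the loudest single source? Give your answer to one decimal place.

Uncorrelated sources add in intensity (power), not in dB.
L_total = 10·log₁₀(10^(80.9/10) + 10^(73.1/10) + 10^(80.2/10) + 10^(70.1/10)) = 84.12 dB SPL.
Excess over the loudest (80.9 dB): 84.12 − 80.9 = 3.2 dB.

3.2 dB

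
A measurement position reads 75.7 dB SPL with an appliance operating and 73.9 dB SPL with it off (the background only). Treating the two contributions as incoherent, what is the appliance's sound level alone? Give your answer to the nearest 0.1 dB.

71.0 dB SPL

Remove the background by subtracting linear intensities:
L_src = 10·log₁₀(10^(75.7/10) − 10^(73.9/10)) = 10·log₁₀(12610000) = 71.0 dB SPL.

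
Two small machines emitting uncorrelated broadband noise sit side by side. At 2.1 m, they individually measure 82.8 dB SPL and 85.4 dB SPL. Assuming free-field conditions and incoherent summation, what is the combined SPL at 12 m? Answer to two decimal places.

72.16 dB SPL

Combined at 2.1 m: 10·log₁₀(10^(82.8/10)+10^(85.4/10)) = 87.302 dB SPL.
Then apply −20·log₁₀(12/2.1) = -15.139 dB → 72.16 dB SPL.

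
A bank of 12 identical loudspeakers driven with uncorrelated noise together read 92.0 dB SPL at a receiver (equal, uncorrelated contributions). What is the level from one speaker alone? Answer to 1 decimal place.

12 equal incoherent sources add 10·log₁₀(12) = 10.79 dB over one source.
L_one = 92.0 − 10.79 = 81.2 dB SPL.

81.2 dB SPL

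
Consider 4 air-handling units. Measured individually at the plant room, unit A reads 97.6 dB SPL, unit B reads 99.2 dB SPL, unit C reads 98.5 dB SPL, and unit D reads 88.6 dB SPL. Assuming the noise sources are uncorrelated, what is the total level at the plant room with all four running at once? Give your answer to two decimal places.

103.40 dB SPL

Add the sources as powers (linear), then convert back to dB:
L_total = 10·log₁₀(10^(97.6/10) + 10^(99.2/10) + 10^(98.5/10) + 10^(88.6/10)) = 10·log₁₀(21876000000) = 103.40 dB SPL.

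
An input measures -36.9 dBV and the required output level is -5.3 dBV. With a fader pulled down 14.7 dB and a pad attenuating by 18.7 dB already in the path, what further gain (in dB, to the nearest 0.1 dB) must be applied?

65.0 dB

The required make-up gain is the shortfall in the dB sum.
G = -5.3 − (-36.9) + 14.7 + 18.7 = 65.0 dB.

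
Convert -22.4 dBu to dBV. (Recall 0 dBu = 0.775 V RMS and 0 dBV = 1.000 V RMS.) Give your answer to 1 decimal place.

-24.6 dBV

The offset between the scales is 20·log₁₀(0.775/1.000) = −2.214 dB.
So dBV = -22.4 − 2.214 = -24.6 dBV.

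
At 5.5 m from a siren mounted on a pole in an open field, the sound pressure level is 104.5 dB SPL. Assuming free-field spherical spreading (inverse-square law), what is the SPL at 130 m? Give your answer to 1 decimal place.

77.0 dB SPL

Inverse-square spreading gives ΔL = −20·log₁₀(d₂/d₁).
ΔL = −20·log₁₀(130/5.5) = -27.47 dB, so L₂ = 104.5 + (-27.47) = 77.0 dB SPL.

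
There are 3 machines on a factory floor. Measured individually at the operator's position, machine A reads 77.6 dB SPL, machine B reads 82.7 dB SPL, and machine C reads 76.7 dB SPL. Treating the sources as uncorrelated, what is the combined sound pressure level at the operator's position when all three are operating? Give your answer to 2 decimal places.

84.63 dB SPL

Incoherent sources sum as intensities:
L_total = 10·log₁₀(10^(77.6/10) + 10^(82.7/10) + 10^(76.7/10)) = 10·log₁₀(290500000) = 84.63 dB SPL.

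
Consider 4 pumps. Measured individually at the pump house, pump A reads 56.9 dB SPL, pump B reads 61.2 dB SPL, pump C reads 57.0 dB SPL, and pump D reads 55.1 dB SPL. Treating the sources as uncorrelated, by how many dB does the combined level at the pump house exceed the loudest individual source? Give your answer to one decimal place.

3.0 dB

Incoherent sources sum as intensities:
L_total = 10·log₁₀(10^(56.9/10) + 10^(61.2/10) + 10^(57.0/10) + 10^(55.1/10)) = 64.20 dB SPL.
Excess over the loudest (61.2 dB): 64.20 − 61.2 = 3.0 dB.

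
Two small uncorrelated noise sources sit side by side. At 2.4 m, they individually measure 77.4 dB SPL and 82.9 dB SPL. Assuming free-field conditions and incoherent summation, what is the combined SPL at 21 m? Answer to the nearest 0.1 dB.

65.1 dB SPL

Combined at 2.4 m: 10·log₁₀(10^(77.4/10)+10^(82.9/10)) = 83.98 dB SPL.
Then apply −20·log₁₀(21/2.4) = -18.84 dB → 65.1 dB SPL.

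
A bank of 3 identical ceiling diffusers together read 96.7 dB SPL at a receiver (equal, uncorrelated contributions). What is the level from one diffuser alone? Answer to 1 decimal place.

3 equal incoherent sources add 10·log₁₀(3) = 4.77 dB over one source.
L_one = 96.7 − 4.77 = 91.9 dB SPL.

91.9 dB SPL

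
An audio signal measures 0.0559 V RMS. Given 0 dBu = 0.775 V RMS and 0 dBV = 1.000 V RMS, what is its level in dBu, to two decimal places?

-22.84 dBu

dBu = 20·log₁₀(V / 0.775 V).
20·log₁₀(0.0559/0.775) = -22.84 dBu.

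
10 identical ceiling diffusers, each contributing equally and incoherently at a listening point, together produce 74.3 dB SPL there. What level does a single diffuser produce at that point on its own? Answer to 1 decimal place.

10 equal incoherent sources add 10·log₁₀(10) = 10.00 dB over one source.
L_one = 74.3 − 10.00 = 64.3 dB SPL.

64.3 dB SPL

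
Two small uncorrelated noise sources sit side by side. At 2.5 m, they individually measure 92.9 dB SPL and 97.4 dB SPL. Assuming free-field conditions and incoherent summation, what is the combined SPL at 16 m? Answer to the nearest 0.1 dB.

82.6 dB SPL

Combined at 2.5 m: 10·log₁₀(10^(92.9/10)+10^(97.4/10)) = 98.72 dB SPL.
Then apply −20·log₁₀(16/2.5) = -16.12 dB → 82.6 dB SPL.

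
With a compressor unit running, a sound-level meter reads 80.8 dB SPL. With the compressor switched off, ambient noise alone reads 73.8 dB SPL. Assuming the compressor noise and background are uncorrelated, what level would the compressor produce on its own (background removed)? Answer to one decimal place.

Background correction is a power subtraction:
L_src = 10·log₁₀(10^(80.8/10) − 10^(73.8/10)) = 10·log₁₀(96240000) = 79.8 dB SPL.

79.8 dB SPL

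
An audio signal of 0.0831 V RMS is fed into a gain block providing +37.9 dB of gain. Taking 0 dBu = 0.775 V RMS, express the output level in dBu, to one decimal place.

Input level: 20·log₁₀(0.0831/0.775) = -19.39 dBu.
Output: -19.39 + 37.9 = +18.5 dBu.

+18.5 dBu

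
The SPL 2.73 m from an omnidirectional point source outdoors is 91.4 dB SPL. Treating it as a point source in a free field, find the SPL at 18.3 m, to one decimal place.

74.9 dB SPL

Free-field point source: level drops by 20·log₁₀ of the distance ratio.
ΔL = −20·log₁₀(18.3/2.73) = -16.53 dB, so L₂ = 91.4 + (-16.53) = 74.9 dB SPL.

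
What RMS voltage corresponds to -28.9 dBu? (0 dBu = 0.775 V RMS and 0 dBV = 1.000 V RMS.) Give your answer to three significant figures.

0.0278 V

V = 0.775 V × 10^(-28.9/20).
= 0.775 × 0.03589 = 0.0278 V.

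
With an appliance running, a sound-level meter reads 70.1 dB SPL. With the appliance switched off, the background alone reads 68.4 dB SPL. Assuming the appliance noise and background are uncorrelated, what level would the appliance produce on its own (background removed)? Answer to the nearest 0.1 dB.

65.2 dB SPL

Background correction is a power subtraction:
L_src = 10·log₁₀(10^(70.1/10) − 10^(68.4/10)) = 10·log₁₀(3315000) = 65.2 dB SPL.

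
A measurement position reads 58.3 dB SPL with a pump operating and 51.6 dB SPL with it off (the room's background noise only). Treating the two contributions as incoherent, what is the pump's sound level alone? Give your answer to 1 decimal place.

Remove the background by subtracting linear intensities:
L_src = 10·log₁₀(10^(58.3/10) − 10^(51.6/10)) = 10·log₁₀(531500) = 57.3 dB SPL.

57.3 dB SPL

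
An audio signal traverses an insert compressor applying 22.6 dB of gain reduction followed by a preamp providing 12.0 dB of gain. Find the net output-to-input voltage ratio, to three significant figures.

0.295

Net gain = (−22.6) + 12.0 = -10.6 dB.
Voltage ratio = 10^(-10.6/20) = 0.295.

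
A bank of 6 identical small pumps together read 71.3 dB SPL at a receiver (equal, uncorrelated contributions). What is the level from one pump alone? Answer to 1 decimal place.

63.5 dB SPL

6 equal incoherent sources add 10·log₁₀(6) = 7.78 dB over one source.
L_one = 71.3 − 7.78 = 63.5 dB SPL.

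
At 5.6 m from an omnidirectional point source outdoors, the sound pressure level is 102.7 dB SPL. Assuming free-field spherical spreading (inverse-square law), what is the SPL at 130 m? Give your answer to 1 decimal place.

75.4 dB SPL

Inverse-square spreading gives ΔL = −20·log₁₀(d₂/d₁).
ΔL = −20·log₁₀(130/5.6) = -27.32 dB, so L₂ = 102.7 + (-27.32) = 75.4 dB SPL.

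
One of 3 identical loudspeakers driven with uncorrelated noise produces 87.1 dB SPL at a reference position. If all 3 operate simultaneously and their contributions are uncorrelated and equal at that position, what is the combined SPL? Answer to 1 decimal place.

91.9 dB SPL

3 equal incoherent sources raise the level by 10·log₁₀(3) = 4.77 dB.
L_total = 87.1 + 4.77 = 91.9 dB SPL.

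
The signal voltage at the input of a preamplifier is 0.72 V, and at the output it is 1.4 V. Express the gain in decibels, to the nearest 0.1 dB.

5.8 dB

Voltage is an amplitude quantity, so gain = 20·log₁₀(V_out/V_in).
20·log₁₀(1.4/0.72) = 20·log₁₀(1.944) = 5.8 dB.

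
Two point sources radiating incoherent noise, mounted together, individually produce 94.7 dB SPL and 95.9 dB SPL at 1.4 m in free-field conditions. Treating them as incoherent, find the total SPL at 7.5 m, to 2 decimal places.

Combined at 1.4 m: 10·log₁₀(10^(94.7/10)+10^(95.9/10)) = 98.352 dB SPL.
Then apply −20·log₁₀(7.5/1.4) = -14.579 dB → 83.77 dB SPL.

83.77 dB SPL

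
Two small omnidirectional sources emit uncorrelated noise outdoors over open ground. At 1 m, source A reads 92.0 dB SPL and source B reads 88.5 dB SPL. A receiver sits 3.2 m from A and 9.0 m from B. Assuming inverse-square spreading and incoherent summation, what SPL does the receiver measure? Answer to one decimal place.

82.1 dB SPL

At the listener: L_A = 92.0 − 20·log₁₀(3.2) = 81.90 dB; L_B = 88.5 − 20·log₁₀(9.0) = 69.42 dB.
Combined: 10·log₁₀(10^(81.90/10)+10^(69.42/10)) = 82.1 dB SPL.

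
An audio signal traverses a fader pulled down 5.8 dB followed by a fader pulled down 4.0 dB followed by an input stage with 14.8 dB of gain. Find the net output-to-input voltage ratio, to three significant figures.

Net gain = (−5.8) + (−4.0) + 14.8 = 5.0 dB.
Voltage ratio = 10^(5.0/20) = 1.78.

1.78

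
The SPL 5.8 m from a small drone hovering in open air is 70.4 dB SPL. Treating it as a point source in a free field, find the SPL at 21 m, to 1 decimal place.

59.2 dB SPL

Free-field point source: level drops by 20·log₁₀ of the distance ratio.
ΔL = −20·log₁₀(21/5.8) = -11.18 dB, so L₂ = 70.4 + (-11.18) = 59.2 dB SPL.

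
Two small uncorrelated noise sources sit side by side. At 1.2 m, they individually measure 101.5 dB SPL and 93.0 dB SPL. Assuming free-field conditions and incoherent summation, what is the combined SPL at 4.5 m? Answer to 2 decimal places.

Combined at 1.2 m: 10·log₁₀(10^(101.5/10)+10^(93.0/10)) = 102.074 dB SPL.
Then apply −20·log₁₀(4.5/1.2) = -11.481 dB → 90.59 dB SPL.

90.59 dB SPL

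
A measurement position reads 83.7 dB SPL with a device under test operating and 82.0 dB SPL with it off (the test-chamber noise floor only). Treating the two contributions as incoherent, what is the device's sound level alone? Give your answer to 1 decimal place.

Remove the background by subtracting linear intensities:
L_src = 10·log₁₀(10^(83.7/10) − 10^(82.0/10)) = 10·log₁₀(75930000) = 78.8 dB SPL.

78.8 dB SPL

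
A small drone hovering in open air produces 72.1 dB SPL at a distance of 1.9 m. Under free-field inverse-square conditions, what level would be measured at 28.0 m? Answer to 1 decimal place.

48.7 dB SPL

For a point source in a free field, ΔL = −20·log₁₀(d₂/d₁).
ΔL = −20·log₁₀(28.0/1.9) = -23.37 dB, so L₂ = 72.1 + (-23.37) = 48.7 dB SPL.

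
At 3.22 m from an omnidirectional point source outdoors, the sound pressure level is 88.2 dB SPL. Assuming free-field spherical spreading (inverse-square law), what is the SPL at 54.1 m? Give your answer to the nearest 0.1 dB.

63.7 dB SPL

Free-field point source: level drops by 20·log₁₀ of the distance ratio.
ΔL = −20·log₁₀(54.1/3.22) = -24.51 dB, so L₂ = 88.2 + (-24.51) = 63.7 dB SPL.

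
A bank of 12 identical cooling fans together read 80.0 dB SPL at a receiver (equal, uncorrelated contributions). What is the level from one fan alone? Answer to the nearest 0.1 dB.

69.2 dB SPL

12 equal incoherent sources add 10·log₁₀(12) = 10.79 dB over one source.
L_one = 80.0 − 10.79 = 69.2 dB SPL.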